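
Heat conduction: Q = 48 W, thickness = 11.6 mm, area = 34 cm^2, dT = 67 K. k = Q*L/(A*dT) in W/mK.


k = 48*11.6/1000/(34/10000*67) = 2.44 W/mK

2.44


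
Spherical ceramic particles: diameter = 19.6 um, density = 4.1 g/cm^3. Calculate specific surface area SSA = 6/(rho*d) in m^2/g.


SSA = 6 / (4.1 * 19.6) = 0.075 m^2/g

0.075


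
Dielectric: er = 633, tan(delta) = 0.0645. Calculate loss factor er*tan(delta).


Loss = 633 * 0.0645 = 40.829

40.829


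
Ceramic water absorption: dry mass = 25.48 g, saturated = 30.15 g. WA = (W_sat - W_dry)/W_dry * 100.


WA = (30.15 - 25.48) / 25.48 * 100 = 18.33%

18.33


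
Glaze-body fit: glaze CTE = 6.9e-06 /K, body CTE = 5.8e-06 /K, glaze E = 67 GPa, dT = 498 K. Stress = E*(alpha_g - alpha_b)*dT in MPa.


Stress = 67*1000*(6.9e-06 - 5.8e-06)*498 = 36.7 MPa

36.7


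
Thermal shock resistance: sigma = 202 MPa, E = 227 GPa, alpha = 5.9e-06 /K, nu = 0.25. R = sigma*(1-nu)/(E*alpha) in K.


R = 202*(1-0.25)/(227*1000*5.9e-06) = 113 K

113


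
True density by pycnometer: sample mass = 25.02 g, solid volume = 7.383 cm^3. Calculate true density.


TD = 25.02 / 7.383 = 3.389 g/cm^3

3.389


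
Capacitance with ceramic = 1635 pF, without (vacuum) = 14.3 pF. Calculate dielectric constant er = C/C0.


er = 1635 / 14.3 = 114.34

114.34


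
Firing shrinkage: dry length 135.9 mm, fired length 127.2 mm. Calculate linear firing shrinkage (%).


FS = (135.9 - 127.2) / 135.9 * 100 = 6.4%

6.4


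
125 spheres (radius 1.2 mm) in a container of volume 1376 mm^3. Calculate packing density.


V_sphere = 4/3*pi*1.2^3 = 7.2382 mm^3
Total V = 125*7.2382 = 904.775 mm^3
PD = 904.775 / 1376 = 0.658

0.658


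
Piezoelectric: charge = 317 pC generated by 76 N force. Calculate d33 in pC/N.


d33 = 317 / 76 = 4.2 pC/N

4.2


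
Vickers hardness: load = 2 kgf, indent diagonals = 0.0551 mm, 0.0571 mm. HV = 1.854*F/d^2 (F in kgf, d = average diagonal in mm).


d_avg = (0.0551+0.0571)/2 = 0.0561 mm
HV = 1.854*2/0.0561^2 = 1178

1178


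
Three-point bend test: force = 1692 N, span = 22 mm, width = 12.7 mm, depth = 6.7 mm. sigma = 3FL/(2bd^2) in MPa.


sigma = 3*1692*22/(2*12.7*6.7^2) = 97.9 MPa

97.9


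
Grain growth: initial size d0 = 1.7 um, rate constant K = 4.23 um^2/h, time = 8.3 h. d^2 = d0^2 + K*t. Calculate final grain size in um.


d^2 = 1.7^2 + 4.23*8.3 = 37.999
d = sqrt(37.999) = 6.16 um

6.16


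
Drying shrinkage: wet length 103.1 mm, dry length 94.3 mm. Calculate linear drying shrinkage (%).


DS = (103.1 - 94.3) / 103.1 * 100 = 8.54%

8.54


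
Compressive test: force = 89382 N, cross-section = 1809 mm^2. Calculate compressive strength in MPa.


CS = 89382 / 1809 = 49.4 MPa

49.4


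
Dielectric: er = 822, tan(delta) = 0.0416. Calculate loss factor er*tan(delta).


Loss = 822 * 0.0416 = 34.195

34.195


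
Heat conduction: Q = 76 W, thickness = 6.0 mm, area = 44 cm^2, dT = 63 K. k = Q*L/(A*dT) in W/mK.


k = 76*6.0/1000/(44/10000*63) = 1.65 W/mK

1.65


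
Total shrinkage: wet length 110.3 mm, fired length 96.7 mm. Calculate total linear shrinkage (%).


TS = (110.3 - 96.7) / 110.3 * 100 = 12.33%

12.33


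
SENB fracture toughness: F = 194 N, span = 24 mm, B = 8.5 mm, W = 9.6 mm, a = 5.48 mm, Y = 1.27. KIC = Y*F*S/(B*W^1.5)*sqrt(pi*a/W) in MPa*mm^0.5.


KIC = 1.27*194*24/(8.5*9.6^1.5)*sqrt(pi*5.48/9.6) = 31.32

31.32


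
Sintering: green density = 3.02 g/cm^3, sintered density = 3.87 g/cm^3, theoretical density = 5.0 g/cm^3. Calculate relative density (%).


Relative = 3.87 / 5.0 * 100 = 77.4%

77.4


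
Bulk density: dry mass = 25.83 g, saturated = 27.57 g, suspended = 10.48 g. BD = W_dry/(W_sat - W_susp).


BD = 25.83 / (27.57 - 10.48) = 25.83 / 17.09 = 1.511 g/cm^3

1.511


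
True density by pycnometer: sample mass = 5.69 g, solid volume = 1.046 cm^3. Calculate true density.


TD = 5.69 / 1.046 = 5.44 g/cm^3

5.44


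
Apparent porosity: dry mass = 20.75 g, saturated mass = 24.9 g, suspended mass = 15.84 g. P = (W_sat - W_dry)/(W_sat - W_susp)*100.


P = (24.9 - 20.75) / (24.9 - 15.84) * 100 = 4.15 / 9.06 * 100 = 45.8%

45.8


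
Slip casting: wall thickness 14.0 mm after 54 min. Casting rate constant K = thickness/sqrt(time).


K = 14.0 / sqrt(54) = 14.0 / 7.3485 = 1.905 mm/min^0.5

1.905


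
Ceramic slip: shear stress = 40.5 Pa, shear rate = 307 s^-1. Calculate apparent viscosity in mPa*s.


eta = tau/gamma * 1000 = 40.5/307 * 1000 = 131.9 mPa*s

131.9


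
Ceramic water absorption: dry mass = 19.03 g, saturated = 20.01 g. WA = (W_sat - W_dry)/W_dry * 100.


WA = (20.01 - 19.03) / 19.03 * 100 = 5.15%

5.15


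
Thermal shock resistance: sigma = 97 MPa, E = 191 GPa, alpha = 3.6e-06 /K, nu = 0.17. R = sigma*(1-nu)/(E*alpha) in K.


R = 97*(1-0.17)/(191*1000*3.6e-06) = 117 K

117


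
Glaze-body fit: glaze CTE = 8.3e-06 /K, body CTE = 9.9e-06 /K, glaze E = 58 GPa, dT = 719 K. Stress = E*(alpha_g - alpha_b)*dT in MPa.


Stress = 58*1000*(8.3e-06 - 9.9e-06)*719 = -66.7 MPa

-66.7


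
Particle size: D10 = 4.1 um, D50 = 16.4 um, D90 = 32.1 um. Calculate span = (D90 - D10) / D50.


Span = (32.1 - 4.1) / 16.4 = 28.0 / 16.4 = 1.707

1.707


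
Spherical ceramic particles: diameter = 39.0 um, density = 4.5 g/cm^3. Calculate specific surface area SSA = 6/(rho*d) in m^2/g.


SSA = 6 / (4.5 * 39.0) = 0.034 m^2/g

0.034


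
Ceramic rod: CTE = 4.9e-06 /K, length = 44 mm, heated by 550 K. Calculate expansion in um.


dL = 4.9e-06 * 44 * 550 * 1000 = 118.58 um

118.58


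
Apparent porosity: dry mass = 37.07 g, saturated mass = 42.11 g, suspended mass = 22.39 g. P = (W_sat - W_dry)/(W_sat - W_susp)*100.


P = (42.11 - 37.07) / (42.11 - 22.39) * 100 = 5.04 / 19.72 * 100 = 25.6%

25.6


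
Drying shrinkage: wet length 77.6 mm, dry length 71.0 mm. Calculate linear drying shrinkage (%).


DS = (77.6 - 71.0) / 77.6 * 100 = 8.51%

8.51


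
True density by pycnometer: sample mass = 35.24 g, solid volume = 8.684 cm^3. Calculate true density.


TD = 35.24 / 8.684 = 4.058 g/cm^3

4.058


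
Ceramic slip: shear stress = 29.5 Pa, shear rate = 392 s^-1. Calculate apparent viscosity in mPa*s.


eta = tau/gamma * 1000 = 29.5/392 * 1000 = 75.3 mPa*s

75.3


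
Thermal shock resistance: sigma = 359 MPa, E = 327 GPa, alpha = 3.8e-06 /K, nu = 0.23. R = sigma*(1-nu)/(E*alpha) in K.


R = 359*(1-0.23)/(327*1000*3.8e-06) = 222 K

222


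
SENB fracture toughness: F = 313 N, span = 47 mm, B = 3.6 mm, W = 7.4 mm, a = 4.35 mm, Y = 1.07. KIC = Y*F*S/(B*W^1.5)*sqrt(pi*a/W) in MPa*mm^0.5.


KIC = 1.07*313*47/(3.6*7.4^1.5)*sqrt(pi*4.35/7.4) = 295.18

295.18


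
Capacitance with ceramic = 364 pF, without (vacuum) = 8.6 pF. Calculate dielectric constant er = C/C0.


er = 364 / 8.6 = 42.33

42.33


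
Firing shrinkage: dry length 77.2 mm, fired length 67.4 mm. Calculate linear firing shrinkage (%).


FS = (77.2 - 67.4) / 77.2 * 100 = 12.69%

12.69


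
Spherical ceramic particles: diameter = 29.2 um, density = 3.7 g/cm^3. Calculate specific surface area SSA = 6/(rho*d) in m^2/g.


SSA = 6 / (3.7 * 29.2) = 0.056 m^2/g

0.056


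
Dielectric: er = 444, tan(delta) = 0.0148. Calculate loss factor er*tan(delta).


Loss = 444 * 0.0148 = 6.571

6.571


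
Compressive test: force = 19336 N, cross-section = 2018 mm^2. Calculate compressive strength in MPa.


CS = 19336 / 2018 = 9.6 MPa

9.6


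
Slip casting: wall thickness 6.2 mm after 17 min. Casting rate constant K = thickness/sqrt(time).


K = 6.2 / sqrt(17) = 6.2 / 4.1231 = 1.504 mm/min^0.5

1.504


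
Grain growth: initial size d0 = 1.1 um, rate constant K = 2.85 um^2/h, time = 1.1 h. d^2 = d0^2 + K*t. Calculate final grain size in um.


d^2 = 1.1^2 + 2.85*1.1 = 4.345
d = sqrt(4.345) = 2.08 um

2.08


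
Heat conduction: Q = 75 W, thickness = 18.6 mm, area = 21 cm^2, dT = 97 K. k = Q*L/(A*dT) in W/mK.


k = 75*18.6/1000/(21/10000*97) = 6.85 W/mK

6.85


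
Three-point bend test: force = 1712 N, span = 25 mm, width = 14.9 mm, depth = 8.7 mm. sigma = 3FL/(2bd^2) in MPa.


sigma = 3*1712*25/(2*14.9*8.7^2) = 56.9 MPa

56.9


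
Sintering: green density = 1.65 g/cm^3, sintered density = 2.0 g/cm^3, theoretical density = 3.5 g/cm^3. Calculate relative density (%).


Relative = 2.0 / 3.5 * 100 = 57.1%

57.1


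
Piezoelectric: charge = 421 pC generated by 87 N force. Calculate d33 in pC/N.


d33 = 421 / 87 = 4.8 pC/N

4.8


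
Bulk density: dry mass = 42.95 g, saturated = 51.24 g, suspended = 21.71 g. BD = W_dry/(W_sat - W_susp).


BD = 42.95 / (51.24 - 21.71) = 42.95 / 29.53 = 1.454 g/cm^3

1.454


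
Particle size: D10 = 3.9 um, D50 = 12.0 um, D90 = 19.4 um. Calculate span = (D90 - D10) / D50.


Span = (19.4 - 3.9) / 12.0 = 15.5 / 12.0 = 1.292

1.292


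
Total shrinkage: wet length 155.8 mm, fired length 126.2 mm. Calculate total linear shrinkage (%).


TS = (155.8 - 126.2) / 155.8 * 100 = 19.0%

19.0


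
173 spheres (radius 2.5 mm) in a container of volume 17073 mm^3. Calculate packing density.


V_sphere = 4/3*pi*2.5^3 = 65.4498 mm^3
Total V = 173*65.4498 = 11322.8154 mm^3
PD = 11322.8154 / 17073 = 0.663

0.663


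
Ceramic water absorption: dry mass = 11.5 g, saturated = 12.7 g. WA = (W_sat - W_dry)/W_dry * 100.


WA = (12.7 - 11.5) / 11.5 * 100 = 10.43%

10.43


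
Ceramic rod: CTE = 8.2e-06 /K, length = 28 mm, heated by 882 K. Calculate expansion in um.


dL = 8.2e-06 * 28 * 882 * 1000 = 202.507 um

202.507


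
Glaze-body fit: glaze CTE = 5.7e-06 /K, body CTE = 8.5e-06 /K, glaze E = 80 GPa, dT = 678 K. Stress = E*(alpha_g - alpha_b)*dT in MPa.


Stress = 80*1000*(5.7e-06 - 8.5e-06)*678 = -151.9 MPa

-151.9


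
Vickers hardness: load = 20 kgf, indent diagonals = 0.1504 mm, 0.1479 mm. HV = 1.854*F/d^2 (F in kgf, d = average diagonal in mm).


d_avg = (0.1504+0.1479)/2 = 0.14915 mm
HV = 1.854*20/0.14915^2 = 1667

1667


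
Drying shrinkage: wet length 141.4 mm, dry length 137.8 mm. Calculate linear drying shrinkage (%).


DS = (141.4 - 137.8) / 141.4 * 100 = 2.55%

2.55


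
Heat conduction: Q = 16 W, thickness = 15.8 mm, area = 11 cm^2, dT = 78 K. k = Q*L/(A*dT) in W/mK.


k = 16*15.8/1000/(11/10000*78) = 2.95 W/mK

2.95


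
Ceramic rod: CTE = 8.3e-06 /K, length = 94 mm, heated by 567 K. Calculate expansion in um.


dL = 8.3e-06 * 94 * 567 * 1000 = 442.373 um

442.373


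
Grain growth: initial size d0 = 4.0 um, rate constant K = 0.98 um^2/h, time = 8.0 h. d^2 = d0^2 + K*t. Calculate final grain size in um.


d^2 = 4.0^2 + 0.98*8.0 = 23.84
d = sqrt(23.84) = 4.88 um

4.88


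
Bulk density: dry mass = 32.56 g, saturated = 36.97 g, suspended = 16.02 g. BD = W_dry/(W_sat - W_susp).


BD = 32.56 / (36.97 - 16.02) = 32.56 / 20.95 = 1.554 g/cm^3

1.554


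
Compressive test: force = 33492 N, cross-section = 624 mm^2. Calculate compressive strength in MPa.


CS = 33492 / 624 = 53.7 MPa

53.7


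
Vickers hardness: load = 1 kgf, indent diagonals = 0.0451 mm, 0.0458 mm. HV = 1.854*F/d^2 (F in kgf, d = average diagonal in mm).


d_avg = (0.0451+0.0458)/2 = 0.04545 mm
HV = 1.854*1/0.04545^2 = 898

898


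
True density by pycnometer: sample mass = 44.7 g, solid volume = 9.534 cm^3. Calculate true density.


TD = 44.7 / 9.534 = 4.688 g/cm^3

4.688


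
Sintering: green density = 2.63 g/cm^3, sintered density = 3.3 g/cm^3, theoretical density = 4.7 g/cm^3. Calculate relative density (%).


Relative = 3.3 / 4.7 * 100 = 70.2%

70.2


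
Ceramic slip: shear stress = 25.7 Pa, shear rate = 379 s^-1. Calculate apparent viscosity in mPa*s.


eta = tau/gamma * 1000 = 25.7/379 * 1000 = 67.8 mPa*s

67.8


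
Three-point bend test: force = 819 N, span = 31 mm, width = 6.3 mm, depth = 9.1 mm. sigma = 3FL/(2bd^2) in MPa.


sigma = 3*819*31/(2*6.3*9.1^2) = 73.0 MPa

73.0


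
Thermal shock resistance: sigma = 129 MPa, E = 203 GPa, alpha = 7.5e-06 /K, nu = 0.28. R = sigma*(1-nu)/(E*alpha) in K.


R = 129*(1-0.28)/(203*1000*7.5e-06) = 61 K

61


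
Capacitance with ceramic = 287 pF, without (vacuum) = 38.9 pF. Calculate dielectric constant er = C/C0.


er = 287 / 38.9 = 7.38

7.38


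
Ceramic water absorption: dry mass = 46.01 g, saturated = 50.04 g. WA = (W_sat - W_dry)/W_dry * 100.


WA = (50.04 - 46.01) / 46.01 * 100 = 8.76%

8.76


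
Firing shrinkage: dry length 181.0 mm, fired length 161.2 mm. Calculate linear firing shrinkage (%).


FS = (181.0 - 161.2) / 181.0 * 100 = 10.94%

10.94


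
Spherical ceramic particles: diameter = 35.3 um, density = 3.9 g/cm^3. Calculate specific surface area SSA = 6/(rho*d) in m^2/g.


SSA = 6 / (3.9 * 35.3) = 0.044 m^2/g

0.044


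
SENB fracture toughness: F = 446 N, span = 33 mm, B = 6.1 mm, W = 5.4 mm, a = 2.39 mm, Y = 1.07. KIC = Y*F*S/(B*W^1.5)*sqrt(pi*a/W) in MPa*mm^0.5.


KIC = 1.07*446*33/(6.1*5.4^1.5)*sqrt(pi*2.39/5.4) = 242.6

242.6


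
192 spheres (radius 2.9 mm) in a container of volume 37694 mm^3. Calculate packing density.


V_sphere = 4/3*pi*2.9^3 = 102.1604 mm^3
Total V = 192*102.1604 = 19614.7968 mm^3
PD = 19614.7968 / 37694 = 0.52

0.52


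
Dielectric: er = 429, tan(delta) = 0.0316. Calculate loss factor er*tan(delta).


Loss = 429 * 0.0316 = 13.556

13.556


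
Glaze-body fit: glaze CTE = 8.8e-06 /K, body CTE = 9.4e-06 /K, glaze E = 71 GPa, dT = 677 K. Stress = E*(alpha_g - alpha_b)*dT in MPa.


Stress = 71*1000*(8.8e-06 - 9.4e-06)*677 = -28.8 MPa

-28.8


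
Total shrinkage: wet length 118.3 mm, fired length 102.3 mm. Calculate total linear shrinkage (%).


TS = (118.3 - 102.3) / 118.3 * 100 = 13.52%

13.52


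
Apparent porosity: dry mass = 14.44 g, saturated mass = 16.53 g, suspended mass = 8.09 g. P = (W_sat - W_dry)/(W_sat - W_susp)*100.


P = (16.53 - 14.44) / (16.53 - 8.09) * 100 = 2.09 / 8.44 * 100 = 24.8%

24.8


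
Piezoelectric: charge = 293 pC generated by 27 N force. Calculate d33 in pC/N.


d33 = 293 / 27 = 10.9 pC/N

10.9


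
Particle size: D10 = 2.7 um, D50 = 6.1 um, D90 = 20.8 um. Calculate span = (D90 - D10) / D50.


Span = (20.8 - 2.7) / 6.1 = 18.1 / 6.1 = 2.967

2.967


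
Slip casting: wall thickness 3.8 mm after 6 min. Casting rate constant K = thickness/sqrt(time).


K = 3.8 / sqrt(6) = 3.8 / 2.4495 = 1.551 mm/min^0.5

1.551


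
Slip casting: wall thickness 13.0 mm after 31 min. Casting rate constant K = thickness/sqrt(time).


K = 13.0 / sqrt(31) = 13.0 / 5.5678 = 2.335 mm/min^0.5

2.335


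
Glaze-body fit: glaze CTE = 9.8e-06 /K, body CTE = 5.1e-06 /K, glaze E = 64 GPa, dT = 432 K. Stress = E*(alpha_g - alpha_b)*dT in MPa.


Stress = 64*1000*(9.8e-06 - 5.1e-06)*432 = 129.9 MPa

129.9


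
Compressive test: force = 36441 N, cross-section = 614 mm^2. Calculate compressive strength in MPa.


CS = 36441 / 614 = 59.4 MPa

59.4


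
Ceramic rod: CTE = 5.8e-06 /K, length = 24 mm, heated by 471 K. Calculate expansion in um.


dL = 5.8e-06 * 24 * 471 * 1000 = 65.563 um

65.563


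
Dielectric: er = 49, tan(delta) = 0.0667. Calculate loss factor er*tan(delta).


Loss = 49 * 0.0667 = 3.268

3.268


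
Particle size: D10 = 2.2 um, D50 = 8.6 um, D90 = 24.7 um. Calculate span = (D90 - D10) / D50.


Span = (24.7 - 2.2) / 8.6 = 22.5 / 8.6 = 2.616

2.616


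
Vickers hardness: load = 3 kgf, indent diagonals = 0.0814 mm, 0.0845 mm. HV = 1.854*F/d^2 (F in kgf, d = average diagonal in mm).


d_avg = (0.0814+0.0845)/2 = 0.08295 mm
HV = 1.854*3/0.08295^2 = 808

808


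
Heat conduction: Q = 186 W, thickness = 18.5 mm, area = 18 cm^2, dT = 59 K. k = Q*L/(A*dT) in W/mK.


k = 186*18.5/1000/(18/10000*59) = 32.4 W/mK

32.4


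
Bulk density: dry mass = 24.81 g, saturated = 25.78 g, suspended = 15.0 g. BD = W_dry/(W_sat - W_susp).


BD = 24.81 / (25.78 - 15.0) = 24.81 / 10.78 = 2.301 g/cm^3

2.301


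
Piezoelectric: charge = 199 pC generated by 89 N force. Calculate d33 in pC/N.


d33 = 199 / 89 = 2.2 pC/N

2.2


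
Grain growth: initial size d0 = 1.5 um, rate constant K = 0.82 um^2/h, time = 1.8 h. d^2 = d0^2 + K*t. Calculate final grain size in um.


d^2 = 1.5^2 + 0.82*1.8 = 3.726
d = sqrt(3.726) = 1.93 um

1.93


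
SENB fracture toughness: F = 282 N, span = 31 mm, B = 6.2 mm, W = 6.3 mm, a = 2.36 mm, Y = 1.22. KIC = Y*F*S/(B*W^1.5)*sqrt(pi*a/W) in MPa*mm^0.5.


KIC = 1.22*282*31/(6.2*6.3^1.5)*sqrt(pi*2.36/6.3) = 118.01

118.01


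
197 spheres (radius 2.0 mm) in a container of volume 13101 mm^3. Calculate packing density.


V_sphere = 4/3*pi*2.0^3 = 33.5103 mm^3
Total V = 197*33.5103 = 6601.5291 mm^3
PD = 6601.5291 / 13101 = 0.504

0.504


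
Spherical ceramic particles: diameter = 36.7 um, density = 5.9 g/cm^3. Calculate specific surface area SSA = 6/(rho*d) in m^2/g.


SSA = 6 / (5.9 * 36.7) = 0.028 m^2/g

0.028


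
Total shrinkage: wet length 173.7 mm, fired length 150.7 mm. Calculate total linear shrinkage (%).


TS = (173.7 - 150.7) / 173.7 * 100 = 13.24%

13.24


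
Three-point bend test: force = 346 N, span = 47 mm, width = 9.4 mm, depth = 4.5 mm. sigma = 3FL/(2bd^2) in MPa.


sigma = 3*346*47/(2*9.4*4.5^2) = 128.1 MPa

128.1


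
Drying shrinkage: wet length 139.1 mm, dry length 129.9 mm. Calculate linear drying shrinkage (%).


DS = (139.1 - 129.9) / 139.1 * 100 = 6.61%

6.61


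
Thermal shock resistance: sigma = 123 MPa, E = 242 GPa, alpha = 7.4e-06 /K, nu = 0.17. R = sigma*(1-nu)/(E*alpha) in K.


R = 123*(1-0.17)/(242*1000*7.4e-06) = 57 K

57


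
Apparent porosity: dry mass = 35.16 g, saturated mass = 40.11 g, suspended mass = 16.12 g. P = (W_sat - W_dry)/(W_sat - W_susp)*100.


P = (40.11 - 35.16) / (40.11 - 16.12) * 100 = 4.95 / 23.99 * 100 = 20.6%

20.6


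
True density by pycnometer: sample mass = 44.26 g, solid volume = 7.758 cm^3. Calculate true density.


TD = 44.26 / 7.758 = 5.705 g/cm^3

5.705


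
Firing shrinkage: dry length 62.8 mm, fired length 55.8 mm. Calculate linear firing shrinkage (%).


FS = (62.8 - 55.8) / 62.8 * 100 = 11.15%

11.15


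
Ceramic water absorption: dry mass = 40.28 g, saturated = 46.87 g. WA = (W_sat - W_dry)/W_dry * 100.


WA = (46.87 - 40.28) / 40.28 * 100 = 16.36%

16.36


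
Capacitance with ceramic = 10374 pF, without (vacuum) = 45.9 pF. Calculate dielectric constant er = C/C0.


er = 10374 / 45.9 = 226.01

226.01


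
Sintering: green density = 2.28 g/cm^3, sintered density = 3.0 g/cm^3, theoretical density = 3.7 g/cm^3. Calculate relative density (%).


Relative = 3.0 / 3.7 * 100 = 81.1%

81.1


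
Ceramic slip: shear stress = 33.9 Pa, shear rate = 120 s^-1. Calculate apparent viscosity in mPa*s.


eta = tau/gamma * 1000 = 33.9/120 * 1000 = 282.5 mPa*s

282.5


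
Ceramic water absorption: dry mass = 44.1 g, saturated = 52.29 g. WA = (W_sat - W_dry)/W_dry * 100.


WA = (52.29 - 44.1) / 44.1 * 100 = 18.57%

18.57


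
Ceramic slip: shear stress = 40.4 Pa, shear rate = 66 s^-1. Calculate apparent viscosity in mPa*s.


eta = tau/gamma * 1000 = 40.4/66 * 1000 = 612.1 mPa*s

612.1


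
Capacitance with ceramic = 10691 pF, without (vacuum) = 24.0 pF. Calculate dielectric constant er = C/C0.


er = 10691 / 24.0 = 445.46

445.46


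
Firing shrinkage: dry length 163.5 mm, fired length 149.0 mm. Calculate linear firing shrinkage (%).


FS = (163.5 - 149.0) / 163.5 * 100 = 8.87%

8.87


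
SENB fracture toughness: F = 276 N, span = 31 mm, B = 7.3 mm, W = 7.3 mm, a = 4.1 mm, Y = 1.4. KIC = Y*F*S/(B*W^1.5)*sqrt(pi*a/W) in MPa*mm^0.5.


KIC = 1.4*276*31/(7.3*7.3^1.5)*sqrt(pi*4.1/7.3) = 110.51

110.51


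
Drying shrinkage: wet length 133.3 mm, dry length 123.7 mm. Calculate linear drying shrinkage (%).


DS = (133.3 - 123.7) / 133.3 * 100 = 7.2%

7.2


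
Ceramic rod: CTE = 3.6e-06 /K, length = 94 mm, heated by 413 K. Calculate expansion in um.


dL = 3.6e-06 * 94 * 413 * 1000 = 139.759 um

139.759


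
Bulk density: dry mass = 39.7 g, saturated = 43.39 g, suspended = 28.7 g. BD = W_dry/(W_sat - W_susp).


BD = 39.7 / (43.39 - 28.7) = 39.7 / 14.69 = 2.703 g/cm^3

2.703


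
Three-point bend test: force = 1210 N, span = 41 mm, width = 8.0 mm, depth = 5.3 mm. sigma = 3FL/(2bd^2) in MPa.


sigma = 3*1210*41/(2*8.0*5.3^2) = 331.1 MPa

331.1


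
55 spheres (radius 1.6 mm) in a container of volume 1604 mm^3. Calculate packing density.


V_sphere = 4/3*pi*1.6^3 = 17.1573 mm^3
Total V = 55*17.1573 = 943.6515 mm^3
PD = 943.6515 / 1604 = 0.588

0.588


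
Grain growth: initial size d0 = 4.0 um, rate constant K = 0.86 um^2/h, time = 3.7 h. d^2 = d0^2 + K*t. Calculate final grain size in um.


d^2 = 4.0^2 + 0.86*3.7 = 19.182
d = sqrt(19.182) = 4.38 um

4.38


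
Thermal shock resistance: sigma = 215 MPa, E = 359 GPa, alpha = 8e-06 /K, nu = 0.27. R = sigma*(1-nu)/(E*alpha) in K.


R = 215*(1-0.27)/(359*1000*8e-06) = 55 K

55


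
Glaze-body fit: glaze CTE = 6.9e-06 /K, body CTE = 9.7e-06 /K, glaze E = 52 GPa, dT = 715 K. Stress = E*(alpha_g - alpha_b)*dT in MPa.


Stress = 52*1000*(6.9e-06 - 9.7e-06)*715 = -104.1 MPa

-104.1


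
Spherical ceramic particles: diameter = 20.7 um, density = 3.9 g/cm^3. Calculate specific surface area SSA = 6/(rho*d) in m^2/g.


SSA = 6 / (3.9 * 20.7) = 0.074 m^2/g

0.074


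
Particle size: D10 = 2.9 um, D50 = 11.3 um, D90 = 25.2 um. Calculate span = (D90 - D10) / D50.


Span = (25.2 - 2.9) / 11.3 = 22.3 / 11.3 = 1.973

1.973


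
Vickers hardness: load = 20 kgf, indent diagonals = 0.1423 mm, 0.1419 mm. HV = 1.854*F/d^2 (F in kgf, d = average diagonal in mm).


d_avg = (0.1423+0.1419)/2 = 0.1421 mm
HV = 1.854*20/0.1421^2 = 1836

1836


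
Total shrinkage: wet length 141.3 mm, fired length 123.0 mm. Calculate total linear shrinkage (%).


TS = (141.3 - 123.0) / 141.3 * 100 = 12.95%

12.95


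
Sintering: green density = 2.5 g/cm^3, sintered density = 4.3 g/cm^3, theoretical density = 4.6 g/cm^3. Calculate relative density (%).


Relative = 4.3 / 4.6 * 100 = 93.5%

93.5


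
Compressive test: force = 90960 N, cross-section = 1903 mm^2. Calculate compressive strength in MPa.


CS = 90960 / 1903 = 47.8 MPa

47.8


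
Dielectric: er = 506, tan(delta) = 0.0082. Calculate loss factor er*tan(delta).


Loss = 506 * 0.0082 = 4.149

4.149


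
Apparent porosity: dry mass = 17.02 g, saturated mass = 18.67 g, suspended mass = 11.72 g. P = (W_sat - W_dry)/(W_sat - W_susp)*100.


P = (18.67 - 17.02) / (18.67 - 11.72) * 100 = 1.65 / 6.95 * 100 = 23.7%

23.7


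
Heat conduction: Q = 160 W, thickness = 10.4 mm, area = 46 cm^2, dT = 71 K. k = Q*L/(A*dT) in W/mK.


k = 160*10.4/1000/(46/10000*71) = 5.09 W/mK

5.09


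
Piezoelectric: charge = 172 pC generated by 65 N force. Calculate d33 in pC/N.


d33 = 172 / 65 = 2.6 pC/N

2.6


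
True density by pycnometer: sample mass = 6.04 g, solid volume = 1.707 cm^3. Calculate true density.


TD = 6.04 / 1.707 = 3.538 g/cm^3

3.538


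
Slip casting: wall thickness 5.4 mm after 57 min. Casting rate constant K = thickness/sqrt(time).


K = 5.4 / sqrt(57) = 5.4 / 7.5498 = 0.715 mm/min^0.5

0.715


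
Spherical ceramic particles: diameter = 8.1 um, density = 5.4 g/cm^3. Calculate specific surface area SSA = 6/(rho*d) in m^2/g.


SSA = 6 / (5.4 * 8.1) = 0.137 m^2/g

0.137


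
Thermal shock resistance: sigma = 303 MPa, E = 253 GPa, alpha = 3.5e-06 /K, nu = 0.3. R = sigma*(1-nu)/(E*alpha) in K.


R = 303*(1-0.3)/(253*1000*3.5e-06) = 240 K

240


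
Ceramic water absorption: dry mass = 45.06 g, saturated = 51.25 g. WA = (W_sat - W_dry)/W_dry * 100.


WA = (51.25 - 45.06) / 45.06 * 100 = 13.74%

13.74


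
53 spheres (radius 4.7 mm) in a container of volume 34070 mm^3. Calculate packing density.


V_sphere = 4/3*pi*4.7^3 = 434.8928 mm^3
Total V = 53*434.8928 = 23049.3184 mm^3
PD = 23049.3184 / 34070 = 0.677

0.677


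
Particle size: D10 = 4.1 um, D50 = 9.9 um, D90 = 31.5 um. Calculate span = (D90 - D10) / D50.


Span = (31.5 - 4.1) / 9.9 = 27.4 / 9.9 = 2.768

2.768


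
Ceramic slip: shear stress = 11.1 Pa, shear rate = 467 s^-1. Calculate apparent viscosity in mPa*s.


eta = tau/gamma * 1000 = 11.1/467 * 1000 = 23.8 mPa*s

23.8


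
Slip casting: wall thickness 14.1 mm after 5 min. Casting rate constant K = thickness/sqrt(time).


K = 14.1 / sqrt(5) = 14.1 / 2.2361 = 6.306 mm/min^0.5

6.306


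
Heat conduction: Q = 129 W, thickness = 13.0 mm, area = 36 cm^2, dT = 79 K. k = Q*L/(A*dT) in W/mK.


k = 129*13.0/1000/(36/10000*79) = 5.9 W/mK

5.9


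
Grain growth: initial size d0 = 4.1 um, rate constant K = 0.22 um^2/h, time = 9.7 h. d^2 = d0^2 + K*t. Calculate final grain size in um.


d^2 = 4.1^2 + 0.22*9.7 = 18.944
d = sqrt(18.944) = 4.35 um

4.35


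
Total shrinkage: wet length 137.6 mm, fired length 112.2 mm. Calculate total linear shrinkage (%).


TS = (137.6 - 112.2) / 137.6 * 100 = 18.46%

18.46


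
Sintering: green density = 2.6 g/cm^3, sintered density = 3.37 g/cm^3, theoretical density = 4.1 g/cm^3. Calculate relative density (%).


Relative = 3.37 / 4.1 * 100 = 82.2%

82.2


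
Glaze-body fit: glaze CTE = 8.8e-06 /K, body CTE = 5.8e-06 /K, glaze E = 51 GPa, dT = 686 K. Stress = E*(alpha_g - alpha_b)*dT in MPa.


Stress = 51*1000*(8.8e-06 - 5.8e-06)*686 = 105.0 MPa

105.0


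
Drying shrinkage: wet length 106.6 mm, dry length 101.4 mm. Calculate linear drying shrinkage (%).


DS = (106.6 - 101.4) / 106.6 * 100 = 4.88%

4.88


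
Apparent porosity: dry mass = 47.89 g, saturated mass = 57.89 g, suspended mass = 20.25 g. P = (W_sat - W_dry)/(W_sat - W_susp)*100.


P = (57.89 - 47.89) / (57.89 - 20.25) * 100 = 10.0 / 37.64 * 100 = 26.6%

26.6


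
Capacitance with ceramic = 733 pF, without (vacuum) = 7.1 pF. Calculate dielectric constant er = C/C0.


er = 733 / 7.1 = 103.24

103.24


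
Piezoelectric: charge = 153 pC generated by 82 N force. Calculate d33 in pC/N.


d33 = 153 / 82 = 1.9 pC/N

1.9


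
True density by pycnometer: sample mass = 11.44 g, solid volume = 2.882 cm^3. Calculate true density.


TD = 11.44 / 2.882 = 3.969 g/cm^3

3.969


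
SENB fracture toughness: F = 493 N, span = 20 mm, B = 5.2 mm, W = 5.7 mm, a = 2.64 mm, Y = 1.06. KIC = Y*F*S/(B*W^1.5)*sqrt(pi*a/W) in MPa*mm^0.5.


KIC = 1.06*493*20/(5.2*5.7^1.5)*sqrt(pi*2.64/5.7) = 178.16

178.16


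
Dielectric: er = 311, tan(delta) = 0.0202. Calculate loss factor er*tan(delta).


Loss = 311 * 0.0202 = 6.282

6.282


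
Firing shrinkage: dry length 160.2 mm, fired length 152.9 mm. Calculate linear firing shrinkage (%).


FS = (160.2 - 152.9) / 160.2 * 100 = 4.56%

4.56


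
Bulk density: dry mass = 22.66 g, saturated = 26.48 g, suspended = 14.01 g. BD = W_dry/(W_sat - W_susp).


BD = 22.66 / (26.48 - 14.01) = 22.66 / 12.47 = 1.817 g/cm^3

1.817


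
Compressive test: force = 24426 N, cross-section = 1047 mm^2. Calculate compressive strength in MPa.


CS = 24426 / 1047 = 23.3 MPa

23.3


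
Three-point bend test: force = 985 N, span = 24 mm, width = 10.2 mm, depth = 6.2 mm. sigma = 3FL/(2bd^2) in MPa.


sigma = 3*985*24/(2*10.2*6.2^2) = 90.4 MPa

90.4


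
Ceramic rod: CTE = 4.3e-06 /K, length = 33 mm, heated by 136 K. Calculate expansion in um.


dL = 4.3e-06 * 33 * 136 * 1000 = 19.298 um

19.298


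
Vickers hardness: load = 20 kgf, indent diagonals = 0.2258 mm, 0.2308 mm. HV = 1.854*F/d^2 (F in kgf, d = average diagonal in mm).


d_avg = (0.2258+0.2308)/2 = 0.2283 mm
HV = 1.854*20/0.2283^2 = 711

711


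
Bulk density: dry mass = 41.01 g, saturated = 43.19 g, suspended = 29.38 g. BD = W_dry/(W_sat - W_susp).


BD = 41.01 / (43.19 - 29.38) = 41.01 / 13.81 = 2.97 g/cm^3

2.97


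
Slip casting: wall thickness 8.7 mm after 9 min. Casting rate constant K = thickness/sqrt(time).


K = 8.7 / sqrt(9) = 8.7 / 3.0 = 2.9 mm/min^0.5

2.9


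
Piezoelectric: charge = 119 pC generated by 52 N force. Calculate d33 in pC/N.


d33 = 119 / 52 = 2.3 pC/N

2.3


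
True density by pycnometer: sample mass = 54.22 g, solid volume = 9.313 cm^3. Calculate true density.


TD = 54.22 / 9.313 = 5.822 g/cm^3

5.822


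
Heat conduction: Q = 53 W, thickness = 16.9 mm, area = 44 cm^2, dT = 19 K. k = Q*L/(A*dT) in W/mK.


k = 53*16.9/1000/(44/10000*19) = 10.71 W/mK

10.71


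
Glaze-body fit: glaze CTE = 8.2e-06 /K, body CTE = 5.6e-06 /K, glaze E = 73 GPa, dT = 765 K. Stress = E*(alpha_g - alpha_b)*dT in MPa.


Stress = 73*1000*(8.2e-06 - 5.6e-06)*765 = 145.2 MPa

145.2


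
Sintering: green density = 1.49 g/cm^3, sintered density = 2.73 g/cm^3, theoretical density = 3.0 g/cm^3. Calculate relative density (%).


Relative = 2.73 / 3.0 * 100 = 91.0%

91.0


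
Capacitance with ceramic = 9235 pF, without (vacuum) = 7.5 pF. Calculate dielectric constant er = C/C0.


er = 9235 / 7.5 = 1231.33

1231.33


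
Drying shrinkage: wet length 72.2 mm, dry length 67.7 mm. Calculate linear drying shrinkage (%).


DS = (72.2 - 67.7) / 72.2 * 100 = 6.23%

6.23


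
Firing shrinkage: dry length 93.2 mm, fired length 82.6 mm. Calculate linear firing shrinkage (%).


FS = (93.2 - 82.6) / 93.2 * 100 = 11.37%

11.37


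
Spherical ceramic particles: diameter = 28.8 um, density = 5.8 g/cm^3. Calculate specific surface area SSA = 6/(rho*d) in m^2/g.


SSA = 6 / (5.8 * 28.8) = 0.036 m^2/g

0.036


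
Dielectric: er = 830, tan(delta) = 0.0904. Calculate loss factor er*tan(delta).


Loss = 830 * 0.0904 = 75.032

75.032


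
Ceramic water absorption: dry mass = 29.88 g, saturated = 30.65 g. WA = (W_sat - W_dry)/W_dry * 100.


WA = (30.65 - 29.88) / 29.88 * 100 = 2.58%

2.58


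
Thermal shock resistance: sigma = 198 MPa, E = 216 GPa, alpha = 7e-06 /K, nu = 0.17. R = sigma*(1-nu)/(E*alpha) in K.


R = 198*(1-0.17)/(216*1000*7e-06) = 109 K

109


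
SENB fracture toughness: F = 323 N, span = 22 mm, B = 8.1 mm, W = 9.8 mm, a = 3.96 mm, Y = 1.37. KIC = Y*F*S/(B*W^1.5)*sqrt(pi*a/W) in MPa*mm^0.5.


KIC = 1.37*323*22/(8.1*9.8^1.5)*sqrt(pi*3.96/9.8) = 44.14

44.14


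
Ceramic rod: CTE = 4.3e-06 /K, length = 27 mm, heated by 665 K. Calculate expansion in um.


dL = 4.3e-06 * 27 * 665 * 1000 = 77.207 um

77.207


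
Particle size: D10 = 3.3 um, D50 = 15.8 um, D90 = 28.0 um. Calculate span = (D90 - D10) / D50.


Span = (28.0 - 3.3) / 15.8 = 24.7 / 15.8 = 1.563

1.563


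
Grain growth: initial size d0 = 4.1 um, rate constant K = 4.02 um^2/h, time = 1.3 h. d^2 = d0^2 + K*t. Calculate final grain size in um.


d^2 = 4.1^2 + 4.02*1.3 = 22.036
d = sqrt(22.036) = 4.69 um

4.69


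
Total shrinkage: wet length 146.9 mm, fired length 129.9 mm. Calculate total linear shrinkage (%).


TS = (146.9 - 129.9) / 146.9 * 100 = 11.57%

11.57


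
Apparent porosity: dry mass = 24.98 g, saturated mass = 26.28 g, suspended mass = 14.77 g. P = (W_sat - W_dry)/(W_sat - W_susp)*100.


P = (26.28 - 24.98) / (26.28 - 14.77) * 100 = 1.3 / 11.51 * 100 = 11.3%

11.3


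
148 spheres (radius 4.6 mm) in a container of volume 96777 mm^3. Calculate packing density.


V_sphere = 4/3*pi*4.6^3 = 407.7201 mm^3
Total V = 148*407.7201 = 60342.5748 mm^3
PD = 60342.5748 / 96777 = 0.624

0.624


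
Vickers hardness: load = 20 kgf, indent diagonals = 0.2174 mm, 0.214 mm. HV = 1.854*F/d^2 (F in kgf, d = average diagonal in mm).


d_avg = (0.2174+0.214)/2 = 0.2157 mm
HV = 1.854*20/0.2157^2 = 797

797


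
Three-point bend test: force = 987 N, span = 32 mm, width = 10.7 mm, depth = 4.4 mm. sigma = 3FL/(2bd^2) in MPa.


sigma = 3*987*32/(2*10.7*4.4^2) = 228.7 MPa

228.7


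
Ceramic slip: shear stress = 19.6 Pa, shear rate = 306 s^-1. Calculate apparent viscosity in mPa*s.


eta = tau/gamma * 1000 = 19.6/306 * 1000 = 64.1 mPa*s

64.1


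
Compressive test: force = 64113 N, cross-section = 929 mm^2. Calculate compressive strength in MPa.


CS = 64113 / 929 = 69.0 MPa

69.0


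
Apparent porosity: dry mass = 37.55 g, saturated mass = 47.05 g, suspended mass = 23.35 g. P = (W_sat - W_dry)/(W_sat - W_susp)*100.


P = (47.05 - 37.55) / (47.05 - 23.35) * 100 = 9.5 / 23.7 * 100 = 40.1%

40.1


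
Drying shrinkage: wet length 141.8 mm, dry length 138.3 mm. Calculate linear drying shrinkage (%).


DS = (141.8 - 138.3) / 141.8 * 100 = 2.47%

2.47


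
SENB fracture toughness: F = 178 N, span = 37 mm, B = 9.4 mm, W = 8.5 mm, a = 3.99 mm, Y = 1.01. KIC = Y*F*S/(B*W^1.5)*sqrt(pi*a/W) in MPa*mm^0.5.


KIC = 1.01*178*37/(9.4*8.5^1.5)*sqrt(pi*3.99/8.5) = 34.68

34.68


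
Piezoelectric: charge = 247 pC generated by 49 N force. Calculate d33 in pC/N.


d33 = 247 / 49 = 5.0 pC/N

5.0


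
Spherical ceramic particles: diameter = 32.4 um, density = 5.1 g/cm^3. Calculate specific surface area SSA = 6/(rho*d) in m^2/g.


SSA = 6 / (5.1 * 32.4) = 0.036 m^2/g

0.036


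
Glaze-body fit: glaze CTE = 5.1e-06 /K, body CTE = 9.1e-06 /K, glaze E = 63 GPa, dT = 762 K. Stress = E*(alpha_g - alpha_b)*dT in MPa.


Stress = 63*1000*(5.1e-06 - 9.1e-06)*762 = -192.0 MPa

-192.0


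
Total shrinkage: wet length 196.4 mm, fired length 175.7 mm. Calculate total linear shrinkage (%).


TS = (196.4 - 175.7) / 196.4 * 100 = 10.54%

10.54


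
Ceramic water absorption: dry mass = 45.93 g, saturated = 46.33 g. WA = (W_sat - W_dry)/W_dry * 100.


WA = (46.33 - 45.93) / 45.93 * 100 = 0.87%

0.87


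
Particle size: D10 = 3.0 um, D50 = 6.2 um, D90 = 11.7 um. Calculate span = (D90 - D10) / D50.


Span = (11.7 - 3.0) / 6.2 = 8.7 / 6.2 = 1.403

1.403


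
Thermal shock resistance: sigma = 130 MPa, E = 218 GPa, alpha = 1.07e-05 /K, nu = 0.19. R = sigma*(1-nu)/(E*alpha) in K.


R = 130*(1-0.19)/(218*1000*1.07e-05) = 45 K

45


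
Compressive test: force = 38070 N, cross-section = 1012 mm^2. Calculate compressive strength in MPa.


CS = 38070 / 1012 = 37.6 MPa

37.6


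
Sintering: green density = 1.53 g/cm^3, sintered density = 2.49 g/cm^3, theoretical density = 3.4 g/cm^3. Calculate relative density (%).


Relative = 2.49 / 3.4 * 100 = 73.2%

73.2


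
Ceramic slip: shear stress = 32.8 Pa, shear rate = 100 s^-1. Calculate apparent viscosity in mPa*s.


eta = tau/gamma * 1000 = 32.8/100 * 1000 = 328.0 mPa*s

328.0


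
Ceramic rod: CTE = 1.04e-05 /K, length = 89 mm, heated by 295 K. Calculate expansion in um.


dL = 1.04e-05 * 89 * 295 * 1000 = 273.052 um

273.052


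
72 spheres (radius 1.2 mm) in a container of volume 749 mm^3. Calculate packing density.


V_sphere = 4/3*pi*1.2^3 = 7.2382 mm^3
Total V = 72*7.2382 = 521.1504 mm^3
PD = 521.1504 / 749 = 0.696

0.696


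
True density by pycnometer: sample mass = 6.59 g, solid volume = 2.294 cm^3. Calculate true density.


TD = 6.59 / 2.294 = 2.873 g/cm^3

2.873


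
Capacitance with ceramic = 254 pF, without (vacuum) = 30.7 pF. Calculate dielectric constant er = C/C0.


er = 254 / 30.7 = 8.27

8.27


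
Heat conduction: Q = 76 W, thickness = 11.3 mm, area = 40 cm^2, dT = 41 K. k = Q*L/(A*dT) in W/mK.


k = 76*11.3/1000/(40/10000*41) = 5.24 W/mK

5.24


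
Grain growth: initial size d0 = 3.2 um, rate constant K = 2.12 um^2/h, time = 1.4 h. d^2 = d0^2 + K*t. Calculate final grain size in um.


d^2 = 3.2^2 + 2.12*1.4 = 13.208
d = sqrt(13.208) = 3.63 um

3.63


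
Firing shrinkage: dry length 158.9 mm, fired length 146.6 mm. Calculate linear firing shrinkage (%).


FS = (158.9 - 146.6) / 158.9 * 100 = 7.74%

7.74


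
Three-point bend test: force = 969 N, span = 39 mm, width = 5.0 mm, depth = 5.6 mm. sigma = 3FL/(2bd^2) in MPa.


sigma = 3*969*39/(2*5.0*5.6^2) = 361.5 MPa

361.5


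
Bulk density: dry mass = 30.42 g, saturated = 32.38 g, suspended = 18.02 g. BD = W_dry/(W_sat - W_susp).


BD = 30.42 / (32.38 - 18.02) = 30.42 / 14.36 = 2.118 g/cm^3

2.118


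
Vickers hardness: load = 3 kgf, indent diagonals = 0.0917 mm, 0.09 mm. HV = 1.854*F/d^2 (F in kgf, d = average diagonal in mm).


d_avg = (0.0917+0.09)/2 = 0.09085 mm
HV = 1.854*3/0.09085^2 = 674

674


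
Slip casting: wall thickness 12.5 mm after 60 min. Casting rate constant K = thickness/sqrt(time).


K = 12.5 / sqrt(60) = 12.5 / 7.746 = 1.614 mm/min^0.5

1.614


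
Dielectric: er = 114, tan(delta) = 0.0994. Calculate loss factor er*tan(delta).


Loss = 114 * 0.0994 = 11.332

11.332


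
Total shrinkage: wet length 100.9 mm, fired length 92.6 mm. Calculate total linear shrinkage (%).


TS = (100.9 - 92.6) / 100.9 * 100 = 8.23%

8.23


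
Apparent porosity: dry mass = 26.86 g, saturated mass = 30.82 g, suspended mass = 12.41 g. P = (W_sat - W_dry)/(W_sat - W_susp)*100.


P = (30.82 - 26.86) / (30.82 - 12.41) * 100 = 3.96 / 18.41 * 100 = 21.5%

21.5


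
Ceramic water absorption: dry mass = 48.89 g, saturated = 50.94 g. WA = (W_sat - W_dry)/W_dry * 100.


WA = (50.94 - 48.89) / 48.89 * 100 = 4.19%

4.19


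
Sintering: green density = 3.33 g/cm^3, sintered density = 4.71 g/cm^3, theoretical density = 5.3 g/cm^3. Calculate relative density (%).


Relative = 4.71 / 5.3 * 100 = 88.9%

88.9


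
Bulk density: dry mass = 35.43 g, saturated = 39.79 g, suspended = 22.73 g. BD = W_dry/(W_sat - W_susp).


BD = 35.43 / (39.79 - 22.73) = 35.43 / 17.06 = 2.077 g/cm^3

2.077


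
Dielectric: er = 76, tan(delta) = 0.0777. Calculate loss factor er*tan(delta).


Loss = 76 * 0.0777 = 5.905

5.905


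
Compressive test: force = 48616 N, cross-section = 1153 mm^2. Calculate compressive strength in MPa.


CS = 48616 / 1153 = 42.2 MPa

42.2


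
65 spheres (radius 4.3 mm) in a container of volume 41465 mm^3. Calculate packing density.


V_sphere = 4/3*pi*4.3^3 = 333.0381 mm^3
Total V = 65*333.0381 = 21647.4765 mm^3
PD = 21647.4765 / 41465 = 0.522

0.522


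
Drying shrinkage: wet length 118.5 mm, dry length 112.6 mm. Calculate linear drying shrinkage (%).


DS = (118.5 - 112.6) / 118.5 * 100 = 4.98%

4.98


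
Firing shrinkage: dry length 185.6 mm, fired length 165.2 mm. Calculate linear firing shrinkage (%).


FS = (185.6 - 165.2) / 185.6 * 100 = 10.99%

10.99


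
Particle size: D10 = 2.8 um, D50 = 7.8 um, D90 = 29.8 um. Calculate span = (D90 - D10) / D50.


Span = (29.8 - 2.8) / 7.8 = 27.0 / 7.8 = 3.462

3.462


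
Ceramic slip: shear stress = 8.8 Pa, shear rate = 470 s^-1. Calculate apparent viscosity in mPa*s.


eta = tau/gamma * 1000 = 8.8/470 * 1000 = 18.7 mPa*s

18.7


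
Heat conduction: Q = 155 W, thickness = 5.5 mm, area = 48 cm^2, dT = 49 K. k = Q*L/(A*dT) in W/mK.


k = 155*5.5/1000/(48/10000*49) = 3.62 W/mK

3.62


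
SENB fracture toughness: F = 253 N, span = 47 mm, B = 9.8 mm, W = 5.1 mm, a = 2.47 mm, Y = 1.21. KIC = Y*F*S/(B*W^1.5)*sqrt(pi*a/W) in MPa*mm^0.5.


KIC = 1.21*253*47/(9.8*5.1^1.5)*sqrt(pi*2.47/5.1) = 157.24

157.24


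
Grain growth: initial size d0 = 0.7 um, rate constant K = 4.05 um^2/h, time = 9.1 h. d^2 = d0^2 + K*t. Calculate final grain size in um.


d^2 = 0.7^2 + 4.05*9.1 = 37.345
d = sqrt(37.345) = 6.11 um

6.11


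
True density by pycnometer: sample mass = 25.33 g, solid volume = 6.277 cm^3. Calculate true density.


TD = 25.33 / 6.277 = 4.035 g/cm^3

4.035


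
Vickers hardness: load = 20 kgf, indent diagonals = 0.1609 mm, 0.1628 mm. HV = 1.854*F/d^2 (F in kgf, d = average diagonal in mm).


d_avg = (0.1609+0.1628)/2 = 0.16185 mm
HV = 1.854*20/0.16185^2 = 1416

1416
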